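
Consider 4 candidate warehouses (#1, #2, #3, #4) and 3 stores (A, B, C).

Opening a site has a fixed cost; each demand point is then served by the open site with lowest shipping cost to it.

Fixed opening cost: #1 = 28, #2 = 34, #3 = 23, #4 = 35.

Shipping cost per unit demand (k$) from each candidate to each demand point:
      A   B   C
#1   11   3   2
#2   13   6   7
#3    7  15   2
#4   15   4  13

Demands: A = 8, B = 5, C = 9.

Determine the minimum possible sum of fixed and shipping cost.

140

Open {#1, #3}: assign each demand point to its cheapest open site.
  A→#3 8×7=56, B→#1 5×3=15, C→#1 9×2=18
  shipping cost 89, fixed 51 → total 140.
Compare {#1}: shipping cost 121 + fixed 28 = 149.
Compare {#3, #4}: shipping cost 94 + fixed 58 = 152.
Compare {#2, #3}: shipping cost 104 + fixed 57 = 161.
All other subsets cost ≥ 149. Minimum total cost: 140.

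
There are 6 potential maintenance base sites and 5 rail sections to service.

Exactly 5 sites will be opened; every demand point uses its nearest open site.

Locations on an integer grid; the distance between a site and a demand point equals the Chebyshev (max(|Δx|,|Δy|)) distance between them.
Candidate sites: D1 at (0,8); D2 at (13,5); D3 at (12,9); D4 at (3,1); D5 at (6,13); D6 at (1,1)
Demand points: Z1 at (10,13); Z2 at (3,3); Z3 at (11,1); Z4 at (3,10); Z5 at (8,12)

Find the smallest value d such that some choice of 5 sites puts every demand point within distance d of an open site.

4

Open {D1, D2, D3, D4, D5}.
  Farthest demand point is Z1 at distance 4 (to D3); all others are ≤ 4.
With {D1, D2, D3, D4, D6} the worst case is 4.
With {D1, D2, D3, D5, D6} the worst case is 4.
No size-5 selection achieves below 4.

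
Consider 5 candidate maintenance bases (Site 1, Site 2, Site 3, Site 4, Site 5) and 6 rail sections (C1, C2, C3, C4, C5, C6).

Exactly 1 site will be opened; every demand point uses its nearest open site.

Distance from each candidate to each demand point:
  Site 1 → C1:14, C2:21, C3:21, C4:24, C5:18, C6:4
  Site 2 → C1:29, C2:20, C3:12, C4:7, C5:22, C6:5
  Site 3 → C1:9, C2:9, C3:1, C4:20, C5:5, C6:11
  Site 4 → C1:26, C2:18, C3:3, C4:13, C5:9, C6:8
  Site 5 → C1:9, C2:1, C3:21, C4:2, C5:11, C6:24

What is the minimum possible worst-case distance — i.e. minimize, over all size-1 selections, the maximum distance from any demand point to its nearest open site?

Open {Site 3}.
  Farthest demand point is C4 at distance 20 (to Site 3); all others are ≤ 20.
With {Site 1} the worst case is 24.
With {Site 5} the worst case is 24.
No size-1 selection achieves below 20.

20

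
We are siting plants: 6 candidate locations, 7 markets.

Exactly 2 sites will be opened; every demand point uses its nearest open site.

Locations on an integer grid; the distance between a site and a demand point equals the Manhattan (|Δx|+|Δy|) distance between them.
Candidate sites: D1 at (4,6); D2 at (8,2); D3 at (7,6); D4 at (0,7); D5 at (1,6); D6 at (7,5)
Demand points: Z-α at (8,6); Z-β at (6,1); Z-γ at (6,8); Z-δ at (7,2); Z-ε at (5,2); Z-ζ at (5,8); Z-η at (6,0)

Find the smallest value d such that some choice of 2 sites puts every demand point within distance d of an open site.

Open {D1, D2}.
  Farthest demand point is Z-α at distance 4 (to D1); all others are ≤ 4.
With {D2, D3} the worst case is 4.
With {D2, D6} the worst case is 5.
No size-2 selection achieves below 4.

4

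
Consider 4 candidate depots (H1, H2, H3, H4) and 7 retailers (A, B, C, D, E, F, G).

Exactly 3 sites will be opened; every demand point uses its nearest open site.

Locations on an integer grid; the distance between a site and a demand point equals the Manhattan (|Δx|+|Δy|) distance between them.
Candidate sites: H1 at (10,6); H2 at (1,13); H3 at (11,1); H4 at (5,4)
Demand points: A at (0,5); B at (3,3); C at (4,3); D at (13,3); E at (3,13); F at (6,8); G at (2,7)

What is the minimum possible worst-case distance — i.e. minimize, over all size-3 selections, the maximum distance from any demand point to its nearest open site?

Open {H1, H2, H4}.
  Farthest demand point is A at distance 6 (to H4); all others are ≤ 6.
With {H2, H3, H4} the worst case is 6.
With {H1, H2, H3} the worst case is 10.
No size-3 selection achieves below 6.

6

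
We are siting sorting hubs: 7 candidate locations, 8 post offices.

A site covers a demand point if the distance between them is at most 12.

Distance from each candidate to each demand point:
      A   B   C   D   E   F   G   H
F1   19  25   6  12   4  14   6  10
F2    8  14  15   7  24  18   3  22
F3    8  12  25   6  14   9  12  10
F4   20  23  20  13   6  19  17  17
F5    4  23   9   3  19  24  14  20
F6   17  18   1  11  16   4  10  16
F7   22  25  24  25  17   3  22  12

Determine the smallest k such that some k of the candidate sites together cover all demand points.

Coverage sets (demand points within 12 of each site):
  F1: {C, D, E, G, H}
  F2: {A, D, G}
  F3: {A, B, D, F, G, H}
  F4: {E}
  F5: {A, C, D}
  F6: {C, D, F, G}
  F7: {F, H}
No single site covers all 8 demand points.
But {F1, F3} covers everything, so the minimum is 2.

2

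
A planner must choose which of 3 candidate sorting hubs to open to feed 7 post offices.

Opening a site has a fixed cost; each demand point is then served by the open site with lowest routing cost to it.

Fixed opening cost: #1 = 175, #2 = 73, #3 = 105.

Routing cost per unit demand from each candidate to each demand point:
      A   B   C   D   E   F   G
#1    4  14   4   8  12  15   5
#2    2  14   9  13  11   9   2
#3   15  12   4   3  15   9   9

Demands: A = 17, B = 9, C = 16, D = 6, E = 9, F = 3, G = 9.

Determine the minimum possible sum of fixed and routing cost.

546

Open {#2, #3}: assign each demand point to its cheapest open site.
  A→#2 17×2=34, B→#3 9×12=108, C→#3 16×4=64, D→#3 6×3=18, E→#2 9×11=99, F→#2 3×9=27, G→#2 9×2=18
  routing cost 368, fixed 178 → total 546.
Compare {#2}: routing cost 526 + fixed 73 = 599.
Compare {#1, #2}: routing cost 416 + fixed 248 = 664.
Compare {#1}: routing cost 504 + fixed 175 = 679.
All other subsets cost ≥ 599. Minimum total cost: 546.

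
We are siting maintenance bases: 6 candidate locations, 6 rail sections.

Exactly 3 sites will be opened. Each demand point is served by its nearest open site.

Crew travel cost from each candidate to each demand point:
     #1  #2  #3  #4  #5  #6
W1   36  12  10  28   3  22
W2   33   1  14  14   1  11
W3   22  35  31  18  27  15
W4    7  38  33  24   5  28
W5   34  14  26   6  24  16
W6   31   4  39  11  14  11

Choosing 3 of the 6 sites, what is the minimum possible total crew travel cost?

40

Open {W2, W4, W5}.
  #1→W4 7, #2→W2 1, #3→W2 14, #4→W5 6, #5→W2 1, #6→W2 11  ⇒ total 40.
Compare {W1, W2, W4}: total 44.
Compare {W2, W4, W6}: total 45.
No size-3 selection does better; minimum is 40.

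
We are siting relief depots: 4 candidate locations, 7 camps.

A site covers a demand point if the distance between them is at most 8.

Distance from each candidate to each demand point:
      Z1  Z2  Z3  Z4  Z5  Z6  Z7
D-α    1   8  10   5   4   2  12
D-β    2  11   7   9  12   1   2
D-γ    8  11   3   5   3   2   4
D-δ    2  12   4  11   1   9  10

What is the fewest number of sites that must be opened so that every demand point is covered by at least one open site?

2

Coverage sets (demand points within 8 of each site):
  D-α: {Z1, Z2, Z4, Z5, Z6}
  D-β: {Z1, Z3, Z6, Z7}
  D-γ: {Z1, Z3, Z4, Z5, Z6, Z7}
  D-δ: {Z1, Z3, Z5}
No single site covers all 7 demand points.
But {D-α, D-β} covers everything, so the minimum is 2.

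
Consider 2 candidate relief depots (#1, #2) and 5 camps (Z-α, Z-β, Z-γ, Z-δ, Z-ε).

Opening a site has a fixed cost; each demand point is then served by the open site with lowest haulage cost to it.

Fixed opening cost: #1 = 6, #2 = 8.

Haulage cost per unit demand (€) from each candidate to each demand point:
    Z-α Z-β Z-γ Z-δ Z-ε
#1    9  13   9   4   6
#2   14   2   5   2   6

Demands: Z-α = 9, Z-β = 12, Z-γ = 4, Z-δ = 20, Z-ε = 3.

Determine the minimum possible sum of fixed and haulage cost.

Open {#1, #2}: assign each demand point to its cheapest open site.
  Z-α→#1 9×9=81, Z-β→#2 12×2=24, Z-γ→#2 4×5=20, Z-δ→#2 20×2=40, Z-ε→#1 3×6=18
  haulage cost 183, fixed 14 → total 197.
Compare {#2}: haulage cost 228 + fixed 8 = 236.
Compare {#1}: haulage cost 371 + fixed 6 = 377.

197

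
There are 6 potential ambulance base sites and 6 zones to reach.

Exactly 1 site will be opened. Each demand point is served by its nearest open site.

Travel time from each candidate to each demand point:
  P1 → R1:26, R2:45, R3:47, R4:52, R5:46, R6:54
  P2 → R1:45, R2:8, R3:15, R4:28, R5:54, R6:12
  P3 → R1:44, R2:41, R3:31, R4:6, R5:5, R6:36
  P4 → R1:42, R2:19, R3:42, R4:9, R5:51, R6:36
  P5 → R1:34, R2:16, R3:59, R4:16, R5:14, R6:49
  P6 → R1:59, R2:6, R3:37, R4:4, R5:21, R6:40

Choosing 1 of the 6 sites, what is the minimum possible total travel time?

Open {P2}.
  R1→P2 45, R2→P2 8, R3→P2 15, R4→P2 28, R5→P2 54, R6→P2 12  ⇒ total 162.
Compare {P3}: total 163.
Compare {P6}: total 167.
No size-1 selection does better; minimum is 162.

162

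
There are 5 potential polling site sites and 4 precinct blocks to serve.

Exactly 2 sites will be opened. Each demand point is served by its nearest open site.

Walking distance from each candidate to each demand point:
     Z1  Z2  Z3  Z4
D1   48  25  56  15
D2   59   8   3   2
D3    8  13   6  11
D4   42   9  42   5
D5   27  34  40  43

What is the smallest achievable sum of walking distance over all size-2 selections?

Open {D2, D3}.
  Z1→D3 8, Z2→D2 8, Z3→D2 3, Z4→D2 2  ⇒ total 21.
Compare {D3, D4}: total 28.
Compare {D1, D3}: total 38.
No size-2 selection does better; minimum is 21.

21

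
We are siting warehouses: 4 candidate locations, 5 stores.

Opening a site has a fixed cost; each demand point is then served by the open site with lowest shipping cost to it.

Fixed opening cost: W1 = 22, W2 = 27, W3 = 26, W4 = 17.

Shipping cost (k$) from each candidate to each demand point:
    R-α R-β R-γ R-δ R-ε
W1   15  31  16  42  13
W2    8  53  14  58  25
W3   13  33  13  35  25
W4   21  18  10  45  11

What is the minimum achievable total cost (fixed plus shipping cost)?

Open {W4}: assign each demand point to its cheapest open site.
  R-α→W4 21, R-β→W4 18, R-γ→W4 10, R-δ→W4 45, R-ε→W4 11
  shipping cost 105, fixed 17 → total 122.
Compare {W3, W4}: shipping cost 87 + fixed 43 = 130.
Compare {W1, W4}: shipping cost 96 + fixed 39 = 135.
Compare {W2, W4}: shipping cost 92 + fixed 44 = 136.
All other subsets cost ≥ 130. Minimum total cost: 122.

122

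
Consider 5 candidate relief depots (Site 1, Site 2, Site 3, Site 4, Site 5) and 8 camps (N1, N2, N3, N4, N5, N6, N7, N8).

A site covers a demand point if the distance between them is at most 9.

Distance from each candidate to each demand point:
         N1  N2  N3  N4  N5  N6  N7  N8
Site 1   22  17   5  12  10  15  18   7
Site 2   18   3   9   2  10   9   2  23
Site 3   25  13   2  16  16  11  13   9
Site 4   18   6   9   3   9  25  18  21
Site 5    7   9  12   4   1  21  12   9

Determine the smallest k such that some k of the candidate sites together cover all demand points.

Coverage sets (demand points within 9 of each site):
  Site 1: {N3, N8}
  Site 2: {N2, N3, N4, N6, N7}
  Site 3: {N3, N8}
  Site 4: {N2, N3, N4, N5}
  Site 5: {N1, N2, N4, N5, N8}
No single site covers all 8 demand points.
But {Site 2, Site 5} covers everything, so the minimum is 2.

2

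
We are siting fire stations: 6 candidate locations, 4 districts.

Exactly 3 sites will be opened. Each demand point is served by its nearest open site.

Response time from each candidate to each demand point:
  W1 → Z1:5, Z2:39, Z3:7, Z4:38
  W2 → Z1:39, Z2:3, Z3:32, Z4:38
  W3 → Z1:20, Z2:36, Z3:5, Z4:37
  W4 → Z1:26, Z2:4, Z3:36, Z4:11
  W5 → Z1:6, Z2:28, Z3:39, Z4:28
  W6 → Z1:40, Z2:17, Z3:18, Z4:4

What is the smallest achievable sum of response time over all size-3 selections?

Open {W1, W2, W6}.
  Z1→W1 5, Z2→W2 3, Z3→W1 7, Z4→W6 4  ⇒ total 19.
Compare {W1, W4, W6}: total 20.
Compare {W1, W3, W4}: total 25.
No size-3 selection does better; minimum is 19.

19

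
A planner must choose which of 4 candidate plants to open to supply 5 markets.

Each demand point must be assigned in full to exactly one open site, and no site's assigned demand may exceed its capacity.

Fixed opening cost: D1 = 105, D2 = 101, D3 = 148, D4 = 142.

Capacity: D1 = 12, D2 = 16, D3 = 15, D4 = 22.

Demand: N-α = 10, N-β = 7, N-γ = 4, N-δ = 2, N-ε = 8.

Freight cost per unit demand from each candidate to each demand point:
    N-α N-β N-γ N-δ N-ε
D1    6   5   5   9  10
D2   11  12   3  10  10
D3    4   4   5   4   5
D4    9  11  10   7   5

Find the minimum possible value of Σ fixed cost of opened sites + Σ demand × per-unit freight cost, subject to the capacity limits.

446

Open {D1, D4}; cheapest assignment that respects the capacities:
  D1 (cap 12, load 11): N-β, N-γ — cost 7×5 + 4×5 = 55
  D4 (cap 22, load 20): N-α, N-δ, N-ε — cost 10×9 + 2×7 + 8×5 = 144
  Shipping 199, fixed 247 → total 446.
  Any other capacity-feasible assignment to {D1, D4} ships for at least 199.
Compare {D2, D3}: its best feasible assignment gives total 459.
Compare {D3, D4}: its best feasible assignment gives total 476.
Every other set of open sites that can feasibly serve all demand totals ≥ 459 even under its best assignment. Minimum: 446.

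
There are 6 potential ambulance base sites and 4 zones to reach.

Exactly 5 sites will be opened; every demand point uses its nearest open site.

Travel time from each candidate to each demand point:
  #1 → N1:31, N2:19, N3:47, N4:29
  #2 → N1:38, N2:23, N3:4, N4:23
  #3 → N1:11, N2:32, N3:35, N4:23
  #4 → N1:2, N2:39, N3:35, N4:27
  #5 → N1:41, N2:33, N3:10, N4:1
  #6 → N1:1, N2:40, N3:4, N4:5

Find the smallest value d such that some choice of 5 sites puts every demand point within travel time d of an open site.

19

Open {#1, #2, #3, #4, #5}.
  Farthest demand point is N2 at travel time 19 (to #1); all others are ≤ 19.
With {#1, #2, #3, #4, #6} the worst case is 19.
With {#1, #2, #3, #5, #6} the worst case is 19.
No size-5 selection achieves below 19.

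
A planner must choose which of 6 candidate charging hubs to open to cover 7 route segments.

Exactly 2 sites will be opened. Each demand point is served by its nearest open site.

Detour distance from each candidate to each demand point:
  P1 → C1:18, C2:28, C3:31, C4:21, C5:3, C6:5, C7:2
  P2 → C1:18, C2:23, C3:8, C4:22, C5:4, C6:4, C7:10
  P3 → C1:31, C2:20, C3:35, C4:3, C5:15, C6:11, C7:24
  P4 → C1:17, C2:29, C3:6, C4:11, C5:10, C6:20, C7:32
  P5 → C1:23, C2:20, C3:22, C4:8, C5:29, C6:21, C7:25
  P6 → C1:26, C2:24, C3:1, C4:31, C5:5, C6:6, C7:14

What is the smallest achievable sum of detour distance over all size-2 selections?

Open {P2, P3}.
  C1→P2 18, C2→P3 20, C3→P2 8, C4→P3 3, C5→P2 4, C6→P2 4, C7→P2 10  ⇒ total 67.
Compare {P1, P4}: total 72.
Compare {P2, P5}: total 72.
No size-2 selection does better; minimum is 67.

67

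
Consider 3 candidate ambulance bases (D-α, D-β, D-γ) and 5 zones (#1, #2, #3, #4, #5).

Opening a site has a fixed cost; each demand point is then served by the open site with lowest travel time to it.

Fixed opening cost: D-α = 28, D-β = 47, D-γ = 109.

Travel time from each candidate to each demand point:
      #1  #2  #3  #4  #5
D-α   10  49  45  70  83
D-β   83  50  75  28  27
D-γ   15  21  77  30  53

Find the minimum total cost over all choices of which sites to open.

Open {D-α, D-β}: assign each demand point to its cheapest open site.
  #1→D-α 10, #2→D-α 49, #3→D-α 45, #4→D-β 28, #5→D-β 27
  travel time 159, fixed 75 → total 234.
Compare {D-α}: travel time 257 + fixed 28 = 285.
Compare {D-α, D-γ}: travel time 159 + fixed 137 = 296.
Compare {D-γ}: travel time 196 + fixed 109 = 305.
All other subsets cost ≥ 285. Minimum total cost: 234.

234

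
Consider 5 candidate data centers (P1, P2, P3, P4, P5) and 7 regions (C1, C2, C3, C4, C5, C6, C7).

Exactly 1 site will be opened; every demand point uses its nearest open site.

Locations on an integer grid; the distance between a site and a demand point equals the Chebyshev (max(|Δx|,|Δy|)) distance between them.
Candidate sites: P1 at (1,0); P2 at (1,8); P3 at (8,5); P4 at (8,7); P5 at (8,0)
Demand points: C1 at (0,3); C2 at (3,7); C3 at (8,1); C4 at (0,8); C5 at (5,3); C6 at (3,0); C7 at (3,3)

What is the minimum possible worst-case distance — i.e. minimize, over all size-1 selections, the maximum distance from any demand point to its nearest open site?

Open {P1}.
  Farthest demand point is C4 at distance 8 (to P1); all others are ≤ 8.
With {P2} the worst case is 8.
With {P3} the worst case is 8.
No size-1 selection achieves below 8.

8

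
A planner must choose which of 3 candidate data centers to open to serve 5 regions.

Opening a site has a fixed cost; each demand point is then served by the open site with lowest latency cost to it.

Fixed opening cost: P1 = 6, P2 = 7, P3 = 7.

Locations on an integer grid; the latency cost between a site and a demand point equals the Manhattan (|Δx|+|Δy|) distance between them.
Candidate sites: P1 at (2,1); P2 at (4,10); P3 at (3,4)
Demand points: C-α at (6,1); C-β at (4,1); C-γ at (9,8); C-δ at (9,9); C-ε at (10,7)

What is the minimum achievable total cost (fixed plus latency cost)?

41

Open {P1, P2}: assign each demand point to its cheapest open site.
  C-α→P1 4, C-β→P1 2, C-γ→P2 7, C-δ→P2 6, C-ε→P2 9
  latency cost 28, fixed 13 → total 41.
Compare {P2, P3}: latency cost 32 + fixed 14 = 46.
Compare {P3}: latency cost 41 + fixed 7 = 48.
Compare {P1, P2, P3}: latency cost 28 + fixed 20 = 48.
All other subsets cost ≥ 46. Minimum total cost: 41.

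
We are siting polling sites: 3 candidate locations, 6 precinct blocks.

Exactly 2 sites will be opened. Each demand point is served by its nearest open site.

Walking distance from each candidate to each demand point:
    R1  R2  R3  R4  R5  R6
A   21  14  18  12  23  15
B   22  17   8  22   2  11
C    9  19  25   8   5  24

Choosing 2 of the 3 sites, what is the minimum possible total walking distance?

Open {B, C}.
  R1→C 9, R2→B 17, R3→B 8, R4→C 8, R5→B 2, R6→B 11  ⇒ total 55.
Compare {A, B}: total 68.
Compare {A, C}: total 69.

55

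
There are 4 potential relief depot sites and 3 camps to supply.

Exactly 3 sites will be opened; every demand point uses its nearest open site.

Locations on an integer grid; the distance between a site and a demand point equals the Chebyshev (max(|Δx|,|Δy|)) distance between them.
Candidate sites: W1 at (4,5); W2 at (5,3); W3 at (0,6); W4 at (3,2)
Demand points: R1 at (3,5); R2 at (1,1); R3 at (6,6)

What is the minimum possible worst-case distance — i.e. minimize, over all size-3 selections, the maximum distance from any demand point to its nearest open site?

2

Open {W1, W2, W4}.
  Farthest demand point is R2 at distance 2 (to W4); all others are ≤ 2.
With {W1, W3, W4} the worst case is 2.
With {W2, W3, W4} the worst case is 3.
No size-3 selection achieves below 2.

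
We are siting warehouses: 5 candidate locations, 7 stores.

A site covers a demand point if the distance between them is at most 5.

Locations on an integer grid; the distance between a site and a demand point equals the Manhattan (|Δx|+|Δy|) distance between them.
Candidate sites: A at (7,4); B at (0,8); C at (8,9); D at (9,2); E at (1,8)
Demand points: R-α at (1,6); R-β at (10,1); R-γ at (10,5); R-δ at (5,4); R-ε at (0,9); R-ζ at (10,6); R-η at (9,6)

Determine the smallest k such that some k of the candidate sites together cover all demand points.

Coverage sets (demand points within 5 of each site):
  A: {R-γ, R-δ, R-ζ, R-η}
  B: {R-α, R-ε}
  C: {R-ζ, R-η}
  D: {R-β, R-γ, R-ζ, R-η}
  E: {R-α, R-ε}
No 2 sites suffice: every size-2 union leaves at least one demand point uncovered.
But {A, B, D} covers everything, so the minimum is 3.

3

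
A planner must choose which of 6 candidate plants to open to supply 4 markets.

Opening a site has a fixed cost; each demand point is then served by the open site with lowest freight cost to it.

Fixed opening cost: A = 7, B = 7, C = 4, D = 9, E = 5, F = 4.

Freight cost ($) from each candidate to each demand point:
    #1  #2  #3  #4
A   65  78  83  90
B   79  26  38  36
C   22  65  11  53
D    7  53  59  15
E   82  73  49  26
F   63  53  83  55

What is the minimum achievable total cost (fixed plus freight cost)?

79

Open {B, C, D}: assign each demand point to its cheapest open site.
  #1→D 7, #2→B 26, #3→C 11, #4→D 15
  freight cost 59, fixed 20 → total 79.
Compare {B, C, D, F}: freight cost 59 + fixed 24 = 83.
Compare {B, C, D, E}: freight cost 59 + fixed 25 = 84.
Compare {A, B, C, D}: freight cost 59 + fixed 27 = 86.
All other subsets cost ≥ 83. Minimum total cost: 79.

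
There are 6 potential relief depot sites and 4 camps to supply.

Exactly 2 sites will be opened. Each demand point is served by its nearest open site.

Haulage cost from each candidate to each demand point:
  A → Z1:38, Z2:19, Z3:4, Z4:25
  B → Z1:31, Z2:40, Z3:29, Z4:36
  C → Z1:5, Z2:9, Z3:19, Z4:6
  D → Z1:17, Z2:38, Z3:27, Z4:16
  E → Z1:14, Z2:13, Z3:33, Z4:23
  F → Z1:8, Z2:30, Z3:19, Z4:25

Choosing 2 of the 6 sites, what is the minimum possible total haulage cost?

Open {A, C}.
  Z1→C 5, Z2→C 9, Z3→A 4, Z4→C 6  ⇒ total 24.
Compare {B, C}: total 39.
Compare {C, D}: total 39.
No size-2 selection does better; minimum is 24.

24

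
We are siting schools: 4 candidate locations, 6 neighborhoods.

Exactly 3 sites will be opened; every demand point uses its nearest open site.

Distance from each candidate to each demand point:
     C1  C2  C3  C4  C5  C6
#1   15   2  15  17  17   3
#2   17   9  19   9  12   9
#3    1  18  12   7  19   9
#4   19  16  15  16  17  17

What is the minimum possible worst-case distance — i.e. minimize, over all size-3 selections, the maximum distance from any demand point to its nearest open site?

12

Open {#1, #2, #3}.
  Farthest demand point is C3 at distance 12 (to #3); all others are ≤ 12.
With {#2, #3, #4} the worst case is 12.
With {#1, #2, #4} the worst case is 15.
No size-3 selection achieves below 12.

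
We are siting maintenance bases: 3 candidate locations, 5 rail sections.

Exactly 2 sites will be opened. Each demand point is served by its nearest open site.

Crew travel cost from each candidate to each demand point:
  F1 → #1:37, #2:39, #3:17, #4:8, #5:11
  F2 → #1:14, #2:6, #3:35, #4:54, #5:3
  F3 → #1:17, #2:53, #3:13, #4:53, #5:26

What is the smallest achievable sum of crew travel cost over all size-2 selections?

48

Open {F1, F2}.
  #1→F2 14, #2→F2 6, #3→F1 17, #4→F1 8, #5→F2 3  ⇒ total 48.
Compare {F1, F3}: total 88.
Compare {F2, F3}: total 89.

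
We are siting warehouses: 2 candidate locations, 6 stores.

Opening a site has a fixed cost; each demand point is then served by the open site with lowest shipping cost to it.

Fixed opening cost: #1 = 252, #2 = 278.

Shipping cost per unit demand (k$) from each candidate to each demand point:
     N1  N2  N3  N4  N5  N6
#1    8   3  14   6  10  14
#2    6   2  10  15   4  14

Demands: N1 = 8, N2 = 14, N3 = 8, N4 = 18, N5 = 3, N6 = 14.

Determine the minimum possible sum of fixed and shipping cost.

804

Open {#1}: assign each demand point to its cheapest open site.
  N1→#1 8×8=64, N2→#1 14×3=42, N3→#1 8×14=112, N4→#1 18×6=108, N5→#1 3×10=30, N6→#1 14×14=196
  shipping cost 552, fixed 252 → total 804.
Compare {#2}: shipping cost 634 + fixed 278 = 912.
Compare {#1, #2}: shipping cost 472 + fixed 530 = 1002.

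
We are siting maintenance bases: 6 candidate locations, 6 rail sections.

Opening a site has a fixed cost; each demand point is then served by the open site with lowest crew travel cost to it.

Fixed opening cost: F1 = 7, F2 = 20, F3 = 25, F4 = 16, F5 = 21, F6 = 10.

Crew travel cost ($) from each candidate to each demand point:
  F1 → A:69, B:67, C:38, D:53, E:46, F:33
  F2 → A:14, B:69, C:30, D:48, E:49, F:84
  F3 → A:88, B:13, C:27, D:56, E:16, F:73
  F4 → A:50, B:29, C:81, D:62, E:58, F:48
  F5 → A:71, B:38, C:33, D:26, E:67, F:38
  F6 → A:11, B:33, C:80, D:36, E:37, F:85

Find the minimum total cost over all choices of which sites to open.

Open {F1, F3, F6}: assign each demand point to its cheapest open site.
  A→F6 11, B→F3 13, C→F3 27, D→F6 36, E→F3 16, F→F1 33
  crew travel cost 136, fixed 42 → total 178.
Compare {F3, F5, F6}: crew travel cost 131 + fixed 56 = 187.
Compare {F1, F3, F5, F6}: crew travel cost 126 + fixed 63 = 189.
Compare {F1, F3, F4, F6}: crew travel cost 136 + fixed 58 = 194.
All other subsets cost ≥ 187. Minimum total cost: 178.

178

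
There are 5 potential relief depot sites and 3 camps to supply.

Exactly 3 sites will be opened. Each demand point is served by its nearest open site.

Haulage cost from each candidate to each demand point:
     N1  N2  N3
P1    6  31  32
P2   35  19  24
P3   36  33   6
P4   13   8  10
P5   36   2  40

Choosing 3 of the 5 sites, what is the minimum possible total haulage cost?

14

Open {P1, P3, P5}.
  N1→P1 6, N2→P5 2, N3→P3 6  ⇒ total 14.
Compare {P1, P4, P5}: total 18.
Compare {P1, P3, P4}: total 20.
No size-3 selection does better; minimum is 14.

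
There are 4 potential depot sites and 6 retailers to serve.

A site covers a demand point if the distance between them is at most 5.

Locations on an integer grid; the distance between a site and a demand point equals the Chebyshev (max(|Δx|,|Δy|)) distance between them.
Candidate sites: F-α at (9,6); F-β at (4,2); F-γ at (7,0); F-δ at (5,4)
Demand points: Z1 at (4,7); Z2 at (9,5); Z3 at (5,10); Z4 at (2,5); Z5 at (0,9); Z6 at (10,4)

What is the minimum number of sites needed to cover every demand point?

2

Coverage sets (demand points within 5 of each site):
  F-α: {Z1, Z2, Z3, Z6}
  F-β: {Z1, Z2, Z4}
  F-γ: {Z2, Z4, Z6}
  F-δ: {Z1, Z2, Z4, Z5, Z6}
No single site covers all 6 demand points.
But {F-α, F-δ} covers everything, so the minimum is 2.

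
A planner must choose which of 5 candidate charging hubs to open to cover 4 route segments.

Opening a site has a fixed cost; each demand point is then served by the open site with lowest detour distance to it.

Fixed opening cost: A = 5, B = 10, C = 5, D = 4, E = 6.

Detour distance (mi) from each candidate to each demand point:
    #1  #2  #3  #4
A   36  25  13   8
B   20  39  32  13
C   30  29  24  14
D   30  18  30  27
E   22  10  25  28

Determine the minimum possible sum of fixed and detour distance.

64

Open {A, E}: assign each demand point to its cheapest open site.
  #1→E 22, #2→E 10, #3→A 13, #4→A 8
  detour distance 53, fixed 11 → total 64.
Compare {A, D, E}: detour distance 53 + fixed 15 = 68.
Compare {A, C, E}: detour distance 53 + fixed 16 = 69.
Compare {A, B, E}: detour distance 51 + fixed 21 = 72.
All other subsets cost ≥ 68. Minimum total cost: 64.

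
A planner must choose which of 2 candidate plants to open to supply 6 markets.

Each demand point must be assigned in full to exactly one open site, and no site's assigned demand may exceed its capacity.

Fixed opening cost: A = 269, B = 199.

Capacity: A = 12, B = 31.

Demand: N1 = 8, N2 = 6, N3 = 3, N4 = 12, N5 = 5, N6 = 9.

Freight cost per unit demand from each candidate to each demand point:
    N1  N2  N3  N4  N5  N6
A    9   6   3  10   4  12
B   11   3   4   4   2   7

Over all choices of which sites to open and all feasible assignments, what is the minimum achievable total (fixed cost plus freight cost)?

749

Open {A, B}; cheapest assignment that respects the capacities:
  A (cap 12, load 12): N3, N6 — cost 3×3 + 9×12 = 117
  B (cap 31, load 31): N1, N2, N4, N5 — cost 8×11 + 6×3 + 12×4 + 5×2 = 164
  Shipping 281, fixed 468 → total 749.
  Any other capacity-feasible assignment to {A, B} ships for at least 281.
Total demand is 43 and no other set of sites has combined capacity ≥ 43, so {A, B} is the only feasible choice of open sites. Minimum: 749.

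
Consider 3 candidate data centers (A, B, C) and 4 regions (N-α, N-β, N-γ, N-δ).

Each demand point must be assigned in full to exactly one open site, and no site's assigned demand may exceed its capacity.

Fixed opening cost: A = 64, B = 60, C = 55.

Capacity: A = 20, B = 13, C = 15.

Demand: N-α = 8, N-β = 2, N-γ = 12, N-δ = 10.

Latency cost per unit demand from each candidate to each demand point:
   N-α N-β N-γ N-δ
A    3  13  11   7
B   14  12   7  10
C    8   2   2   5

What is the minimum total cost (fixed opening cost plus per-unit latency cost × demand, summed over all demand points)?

241

Open {A, C}; cheapest assignment that respects the capacities:
  A (cap 20, load 18): N-α, N-δ — cost 8×3 + 10×7 = 94
  C (cap 15, load 14): N-β, N-γ — cost 2×2 + 12×2 = 28
  Shipping 122, fixed 119 → total 241.
  Any other capacity-feasible assignment to {A, C} ships for at least 122.
Compare {A, B, C}: its best feasible assignment gives total 301.
Compare {A, B}: its best feasible assignment gives total 328.
Every other set of open sites that can feasibly serve all demand totals ≥ 301 even under its best assignment. Minimum: 241.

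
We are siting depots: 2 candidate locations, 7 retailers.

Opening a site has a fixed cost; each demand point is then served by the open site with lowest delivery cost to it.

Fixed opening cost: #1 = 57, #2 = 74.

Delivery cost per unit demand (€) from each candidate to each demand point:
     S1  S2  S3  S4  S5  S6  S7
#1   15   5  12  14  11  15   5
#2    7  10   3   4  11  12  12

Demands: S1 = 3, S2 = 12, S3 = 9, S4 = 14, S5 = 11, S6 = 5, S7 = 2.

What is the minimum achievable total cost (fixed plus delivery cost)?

486

Open {#1, #2}: assign each demand point to its cheapest open site.
  S1→#2 3×7=21, S2→#1 12×5=60, S3→#2 9×3=27, S4→#2 14×4=56, S5→#1 11×11=121, S6→#2 5×12=60, S7→#1 2×5=10
  delivery cost 355, fixed 131 → total 486.
Compare {#2}: delivery cost 429 + fixed 74 = 503.
Compare {#1}: delivery cost 615 + fixed 57 = 672.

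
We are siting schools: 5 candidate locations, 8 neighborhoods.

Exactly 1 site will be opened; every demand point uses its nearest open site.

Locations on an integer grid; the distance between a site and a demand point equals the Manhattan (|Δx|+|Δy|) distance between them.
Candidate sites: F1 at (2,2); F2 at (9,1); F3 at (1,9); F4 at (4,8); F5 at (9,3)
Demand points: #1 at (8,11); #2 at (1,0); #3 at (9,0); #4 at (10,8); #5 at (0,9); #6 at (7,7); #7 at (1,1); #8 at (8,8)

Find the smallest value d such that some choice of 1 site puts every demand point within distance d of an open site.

Open {F4}.
  Farthest demand point is #3 at distance 13 (to F4); all others are ≤ 13.
With {F1} the worst case is 15.
With {F5} the worst case is 15.
No size-1 selection achieves below 13.

13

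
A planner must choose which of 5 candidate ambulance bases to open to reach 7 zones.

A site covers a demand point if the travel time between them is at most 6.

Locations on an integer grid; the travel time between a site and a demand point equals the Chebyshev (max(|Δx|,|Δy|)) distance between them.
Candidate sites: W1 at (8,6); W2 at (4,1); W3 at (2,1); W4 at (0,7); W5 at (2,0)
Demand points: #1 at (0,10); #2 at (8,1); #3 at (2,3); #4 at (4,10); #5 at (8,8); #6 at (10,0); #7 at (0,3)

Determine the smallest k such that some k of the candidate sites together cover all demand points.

Coverage sets (demand points within 6 of each site):
  W1: {#2, #3, #4, #5, #6}
  W2: {#2, #3, #6, #7}
  W3: {#2, #3, #7}
  W4: {#1, #3, #4, #7}
  W5: {#2, #3, #7}
No single site covers all 7 demand points.
But {W1, W4} covers everything, so the minimum is 2.

2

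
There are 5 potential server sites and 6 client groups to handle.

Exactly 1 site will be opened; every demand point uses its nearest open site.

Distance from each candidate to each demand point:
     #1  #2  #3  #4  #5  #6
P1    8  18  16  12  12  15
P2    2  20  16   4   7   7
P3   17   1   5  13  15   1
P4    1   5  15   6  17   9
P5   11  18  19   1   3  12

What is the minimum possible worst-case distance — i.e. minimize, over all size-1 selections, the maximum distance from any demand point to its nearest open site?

Open {P3}.
  Farthest demand point is #1 at distance 17 (to P3); all others are ≤ 17.
With {P4} the worst case is 17.
With {P1} the worst case is 18.
No size-1 selection achieves below 17.

17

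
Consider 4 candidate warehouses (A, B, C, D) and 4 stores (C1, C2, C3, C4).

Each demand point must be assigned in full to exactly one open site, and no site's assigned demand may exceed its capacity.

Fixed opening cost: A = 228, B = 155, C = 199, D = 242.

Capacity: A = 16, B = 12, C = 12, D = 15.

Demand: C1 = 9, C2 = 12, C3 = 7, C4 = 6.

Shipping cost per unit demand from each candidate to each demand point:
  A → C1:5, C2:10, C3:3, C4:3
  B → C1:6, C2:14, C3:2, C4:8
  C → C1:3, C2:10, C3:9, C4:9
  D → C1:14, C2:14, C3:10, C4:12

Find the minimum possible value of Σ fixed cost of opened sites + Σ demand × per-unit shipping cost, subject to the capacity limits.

Open {A, B, C}; cheapest assignment that respects the capacities:
  A (cap 16, load 15): C1, C4 — cost 9×5 + 6×3 = 63
  B (cap 12, load 7): C3 — cost 7×2 = 14
  C (cap 12, load 12): C2 — cost 12×10 = 120
  Shipping 197, fixed 582 → total 779.
  Any other capacity-feasible assignment to {A, B, C} ships for at least 197.
Compare {A, B, D}: its best feasible assignment gives total 870.
Compare {A, C, D}: its best feasible assignment gives total 903.
Every other set of open sites that can feasibly serve all demand totals ≥ 870 even under its best assignment. Minimum: 779.

779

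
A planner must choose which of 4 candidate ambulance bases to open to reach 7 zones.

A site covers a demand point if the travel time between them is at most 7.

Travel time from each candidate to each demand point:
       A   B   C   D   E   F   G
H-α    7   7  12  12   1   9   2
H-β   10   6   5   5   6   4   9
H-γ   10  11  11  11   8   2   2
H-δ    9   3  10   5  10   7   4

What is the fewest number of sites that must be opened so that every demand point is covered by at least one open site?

2

Coverage sets (demand points within 7 of each site):
  H-α: {A, B, E, G}
  H-β: {B, C, D, E, F}
  H-γ: {F, G}
  H-δ: {B, D, F, G}
No single site covers all 7 demand points.
But {H-α, H-β} covers everything, so the minimum is 2.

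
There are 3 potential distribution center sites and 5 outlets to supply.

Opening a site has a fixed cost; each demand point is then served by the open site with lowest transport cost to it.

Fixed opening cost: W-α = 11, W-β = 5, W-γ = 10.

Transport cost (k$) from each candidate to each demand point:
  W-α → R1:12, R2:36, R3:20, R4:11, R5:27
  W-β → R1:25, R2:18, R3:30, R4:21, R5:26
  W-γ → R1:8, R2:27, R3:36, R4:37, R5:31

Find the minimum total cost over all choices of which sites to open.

103

Open {W-α, W-β}: assign each demand point to its cheapest open site.
  R1→W-α 12, R2→W-β 18, R3→W-α 20, R4→W-α 11, R5→W-β 26
  transport cost 87, fixed 16 → total 103.
Compare {W-α, W-β, W-γ}: transport cost 83 + fixed 26 = 109.
Compare {W-α, W-γ}: transport cost 93 + fixed 21 = 114.
Compare {W-α}: transport cost 106 + fixed 11 = 117.
All other subsets cost ≥ 109. Minimum total cost: 103.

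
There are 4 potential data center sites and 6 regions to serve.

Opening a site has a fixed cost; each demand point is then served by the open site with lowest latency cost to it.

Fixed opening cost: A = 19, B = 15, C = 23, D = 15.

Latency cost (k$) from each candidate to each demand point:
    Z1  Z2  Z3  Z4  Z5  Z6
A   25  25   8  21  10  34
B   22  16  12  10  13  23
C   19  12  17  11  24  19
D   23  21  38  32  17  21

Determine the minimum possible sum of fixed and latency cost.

Open {B}: assign each demand point to its cheapest open site.
  Z1→B 22, Z2→B 16, Z3→B 12, Z4→B 10, Z5→B 13, Z6→B 23
  latency cost 96, fixed 15 → total 111.
Compare {A, C}: latency cost 79 + fixed 42 = 121.
Compare {A, B}: latency cost 89 + fixed 34 = 123.
Compare {B, C}: latency cost 85 + fixed 38 = 123.
All other subsets cost ≥ 121. Minimum total cost: 111.

111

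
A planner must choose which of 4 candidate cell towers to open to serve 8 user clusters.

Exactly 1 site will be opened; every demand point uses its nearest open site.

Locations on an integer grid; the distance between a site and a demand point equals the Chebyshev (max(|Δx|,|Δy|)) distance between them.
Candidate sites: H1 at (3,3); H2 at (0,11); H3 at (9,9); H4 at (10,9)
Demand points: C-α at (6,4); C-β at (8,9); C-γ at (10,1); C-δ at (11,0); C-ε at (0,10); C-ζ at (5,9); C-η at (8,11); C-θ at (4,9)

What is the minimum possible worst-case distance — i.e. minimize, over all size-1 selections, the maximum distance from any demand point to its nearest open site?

8

Open {H1}.
  Farthest demand point is C-δ at distance 8 (to H1); all others are ≤ 8.
With {H3} the worst case is 9.
With {H4} the worst case is 10.
No size-1 selection achieves below 8.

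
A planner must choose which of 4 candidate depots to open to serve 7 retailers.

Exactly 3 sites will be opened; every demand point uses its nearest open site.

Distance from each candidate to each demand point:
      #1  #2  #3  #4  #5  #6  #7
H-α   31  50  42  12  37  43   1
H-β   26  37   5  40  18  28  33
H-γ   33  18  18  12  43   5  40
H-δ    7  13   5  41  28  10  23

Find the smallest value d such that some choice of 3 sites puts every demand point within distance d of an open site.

Open {H-α, H-β, H-δ}.
  Farthest demand point is #5 at distance 18 (to H-β); all others are ≤ 18.
With {H-β, H-γ, H-δ} the worst case is 23.
With {H-α, H-β, H-γ} the worst case is 26.
No size-3 selection achieves below 18.

18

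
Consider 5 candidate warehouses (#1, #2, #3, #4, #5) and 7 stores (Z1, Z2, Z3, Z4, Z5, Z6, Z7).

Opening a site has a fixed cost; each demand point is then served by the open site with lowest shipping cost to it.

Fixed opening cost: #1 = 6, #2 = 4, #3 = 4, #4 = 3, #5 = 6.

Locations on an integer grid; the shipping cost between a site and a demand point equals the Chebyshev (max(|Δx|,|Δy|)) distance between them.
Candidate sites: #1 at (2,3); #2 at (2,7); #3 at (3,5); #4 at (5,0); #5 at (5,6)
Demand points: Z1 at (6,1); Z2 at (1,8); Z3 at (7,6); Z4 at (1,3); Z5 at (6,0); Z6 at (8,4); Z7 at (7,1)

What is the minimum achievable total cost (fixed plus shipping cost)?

Open {#3, #4}: assign each demand point to its cheapest open site.
  Z1→#4 1, Z2→#3 3, Z3→#3 4, Z4→#3 2, Z5→#4 1, Z6→#4 4, Z7→#4 2
  shipping cost 17, fixed 7 → total 24.
Compare {#2, #4}: shipping cost 18 + fixed 7 = 25.
Compare {#4, #5}: shipping cost 17 + fixed 9 = 26.
Compare {#2, #3, #4}: shipping cost 15 + fixed 11 = 26.
All other subsets cost ≥ 25. Minimum total cost: 24.

24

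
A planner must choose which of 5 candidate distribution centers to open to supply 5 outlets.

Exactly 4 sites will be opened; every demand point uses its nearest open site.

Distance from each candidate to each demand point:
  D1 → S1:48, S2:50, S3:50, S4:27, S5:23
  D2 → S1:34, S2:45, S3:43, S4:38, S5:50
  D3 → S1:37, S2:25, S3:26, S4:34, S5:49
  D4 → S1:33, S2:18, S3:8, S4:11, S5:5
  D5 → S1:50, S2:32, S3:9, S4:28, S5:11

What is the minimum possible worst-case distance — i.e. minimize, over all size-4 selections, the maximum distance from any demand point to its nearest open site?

Open {D1, D2, D3, D4}.
  Farthest demand point is S1 at distance 33 (to D4); all others are ≤ 33.
With {D1, D2, D4, D5} the worst case is 33.
With {D1, D3, D4, D5} the worst case is 33.
No size-4 selection achieves below 33.

33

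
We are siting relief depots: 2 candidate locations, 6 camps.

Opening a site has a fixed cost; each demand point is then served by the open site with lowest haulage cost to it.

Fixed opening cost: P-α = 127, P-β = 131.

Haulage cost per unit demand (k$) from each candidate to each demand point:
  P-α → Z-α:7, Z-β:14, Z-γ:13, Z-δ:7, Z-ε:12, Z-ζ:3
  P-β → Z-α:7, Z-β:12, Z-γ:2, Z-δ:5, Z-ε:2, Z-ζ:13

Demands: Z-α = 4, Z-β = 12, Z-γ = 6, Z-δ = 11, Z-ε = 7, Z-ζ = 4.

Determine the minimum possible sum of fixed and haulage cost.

436

Open {P-β}: assign each demand point to its cheapest open site.
  Z-α→P-β 4×7=28, Z-β→P-β 12×12=144, Z-γ→P-β 6×2=12, Z-δ→P-β 11×5=55, Z-ε→P-β 7×2=14, Z-ζ→P-β 4×13=52
  haulage cost 305, fixed 131 → total 436.
Compare {P-α, P-β}: haulage cost 265 + fixed 258 = 523.
Compare {P-α}: haulage cost 447 + fixed 127 = 574.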